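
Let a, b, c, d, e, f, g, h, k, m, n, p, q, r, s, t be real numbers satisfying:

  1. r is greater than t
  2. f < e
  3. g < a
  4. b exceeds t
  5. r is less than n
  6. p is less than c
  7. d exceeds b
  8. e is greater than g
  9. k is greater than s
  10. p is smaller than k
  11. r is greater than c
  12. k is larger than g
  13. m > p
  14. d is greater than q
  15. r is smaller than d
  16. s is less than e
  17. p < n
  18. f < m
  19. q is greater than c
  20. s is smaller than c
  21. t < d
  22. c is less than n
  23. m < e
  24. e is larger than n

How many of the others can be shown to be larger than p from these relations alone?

The elements the relations force above p are c, r, n, q, k, m, e, d — no chain reaches any other.
That is 8.

8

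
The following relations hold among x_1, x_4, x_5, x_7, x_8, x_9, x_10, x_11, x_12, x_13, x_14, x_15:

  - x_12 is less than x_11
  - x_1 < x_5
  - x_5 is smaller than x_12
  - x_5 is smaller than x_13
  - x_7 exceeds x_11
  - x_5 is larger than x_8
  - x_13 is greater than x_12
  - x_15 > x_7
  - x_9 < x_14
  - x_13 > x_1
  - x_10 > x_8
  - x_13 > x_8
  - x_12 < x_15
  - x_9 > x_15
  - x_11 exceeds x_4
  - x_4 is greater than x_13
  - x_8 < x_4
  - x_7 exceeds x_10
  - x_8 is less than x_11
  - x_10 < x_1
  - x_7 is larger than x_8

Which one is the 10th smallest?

x_15

Piecing the relations together gives one ordering: x_8 < x_10 < x_1 < x_5 < x_12 < x_13 < x_4 < x_11 < x_7 < x_15 < x_9 < x_14.
The 10th smallest is x_15.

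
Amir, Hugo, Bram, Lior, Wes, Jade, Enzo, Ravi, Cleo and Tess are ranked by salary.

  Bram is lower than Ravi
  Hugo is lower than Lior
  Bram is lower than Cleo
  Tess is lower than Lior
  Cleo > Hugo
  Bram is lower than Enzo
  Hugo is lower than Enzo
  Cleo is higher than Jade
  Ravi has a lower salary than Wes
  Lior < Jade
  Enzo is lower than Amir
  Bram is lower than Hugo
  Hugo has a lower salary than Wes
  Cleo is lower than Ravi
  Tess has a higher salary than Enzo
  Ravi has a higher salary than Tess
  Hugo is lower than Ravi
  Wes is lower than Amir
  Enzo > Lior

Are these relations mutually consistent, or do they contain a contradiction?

inconsistent

We have Lior < Enzo stated directly, yet also Enzo < Tess < Lior by chaining the others — so Enzo < Lior. Contradiction.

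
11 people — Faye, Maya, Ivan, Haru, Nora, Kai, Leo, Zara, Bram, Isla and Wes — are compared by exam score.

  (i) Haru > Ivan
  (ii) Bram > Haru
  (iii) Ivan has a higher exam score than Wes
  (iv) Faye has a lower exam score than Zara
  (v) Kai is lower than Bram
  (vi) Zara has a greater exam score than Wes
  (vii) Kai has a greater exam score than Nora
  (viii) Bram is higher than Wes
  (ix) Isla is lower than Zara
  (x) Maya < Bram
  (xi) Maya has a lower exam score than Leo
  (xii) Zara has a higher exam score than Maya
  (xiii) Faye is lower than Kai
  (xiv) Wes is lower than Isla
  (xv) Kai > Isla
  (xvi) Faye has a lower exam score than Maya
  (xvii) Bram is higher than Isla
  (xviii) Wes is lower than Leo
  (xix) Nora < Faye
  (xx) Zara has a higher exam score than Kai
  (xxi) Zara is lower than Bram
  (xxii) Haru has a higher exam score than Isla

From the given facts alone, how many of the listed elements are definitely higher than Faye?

5

From Faye the given relations immediately reach Kai, Maya, Zara.
From those, Leo, Bram — 5 in total.
No other element is forced above Faye by the given relations, so the count is 5.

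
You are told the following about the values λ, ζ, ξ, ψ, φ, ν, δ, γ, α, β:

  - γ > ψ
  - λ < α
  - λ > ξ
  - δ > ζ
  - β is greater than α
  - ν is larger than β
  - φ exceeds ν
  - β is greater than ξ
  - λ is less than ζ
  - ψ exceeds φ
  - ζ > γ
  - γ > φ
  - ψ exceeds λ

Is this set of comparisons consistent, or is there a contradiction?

Every relation is compatible with ξ < λ < α < β < ν < φ < ψ < γ < ζ < δ; the set is consistent.

consistent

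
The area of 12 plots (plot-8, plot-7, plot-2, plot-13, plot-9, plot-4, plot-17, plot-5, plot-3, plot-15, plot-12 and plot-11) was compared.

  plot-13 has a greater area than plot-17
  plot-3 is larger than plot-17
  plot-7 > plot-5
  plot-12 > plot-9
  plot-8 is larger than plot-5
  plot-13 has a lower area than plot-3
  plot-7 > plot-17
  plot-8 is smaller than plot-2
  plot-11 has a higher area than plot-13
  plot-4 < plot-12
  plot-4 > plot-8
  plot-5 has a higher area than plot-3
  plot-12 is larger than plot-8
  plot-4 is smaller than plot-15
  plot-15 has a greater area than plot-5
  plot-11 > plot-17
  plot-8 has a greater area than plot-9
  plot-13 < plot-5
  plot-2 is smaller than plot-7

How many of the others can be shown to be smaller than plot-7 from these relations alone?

The elements the relations force below plot-7 are plot-17, plot-13, plot-9, plot-3, plot-5, plot-8, plot-2 — no chain reaches any other.
That is 7.

7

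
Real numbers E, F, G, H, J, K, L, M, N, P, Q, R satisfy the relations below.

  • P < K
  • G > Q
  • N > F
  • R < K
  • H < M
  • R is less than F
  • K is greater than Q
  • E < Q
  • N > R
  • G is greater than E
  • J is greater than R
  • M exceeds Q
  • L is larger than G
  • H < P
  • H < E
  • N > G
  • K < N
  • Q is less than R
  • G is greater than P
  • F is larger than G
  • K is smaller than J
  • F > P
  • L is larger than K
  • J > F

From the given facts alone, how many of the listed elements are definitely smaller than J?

The elements the relations force below J are H, P, E, Q, R, G, F, K — no chain reaches any other.
That is 8.

8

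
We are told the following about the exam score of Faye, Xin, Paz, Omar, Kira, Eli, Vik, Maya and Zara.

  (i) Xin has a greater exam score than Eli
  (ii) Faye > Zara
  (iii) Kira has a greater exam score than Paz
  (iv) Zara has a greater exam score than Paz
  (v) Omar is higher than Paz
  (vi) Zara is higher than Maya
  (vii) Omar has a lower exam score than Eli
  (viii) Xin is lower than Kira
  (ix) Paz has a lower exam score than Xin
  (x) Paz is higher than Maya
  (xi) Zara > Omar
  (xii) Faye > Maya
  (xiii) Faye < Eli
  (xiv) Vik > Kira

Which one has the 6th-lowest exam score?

Piecing the relations together gives one ordering: Maya < Paz < Omar < Zara < Faye < Eli < Xin < Kira < Vik.
The 6th smallest is Eli.

Eli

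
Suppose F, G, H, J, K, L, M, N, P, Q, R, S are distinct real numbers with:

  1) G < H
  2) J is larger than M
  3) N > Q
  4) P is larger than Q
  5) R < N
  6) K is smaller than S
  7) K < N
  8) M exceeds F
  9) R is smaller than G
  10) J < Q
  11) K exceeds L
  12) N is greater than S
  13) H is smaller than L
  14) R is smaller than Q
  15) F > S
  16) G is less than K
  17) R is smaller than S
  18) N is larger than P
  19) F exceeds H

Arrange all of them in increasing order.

R < G < H < L < K < S < F < M < J < Q < P < N

Each adjacent pair is fixed by a given relation: R < G; G < H; H < L; L < K; K < S; S < F; F < M; M < J; J < Q; Q < P; P < N. Chaining them end to end gives the full order.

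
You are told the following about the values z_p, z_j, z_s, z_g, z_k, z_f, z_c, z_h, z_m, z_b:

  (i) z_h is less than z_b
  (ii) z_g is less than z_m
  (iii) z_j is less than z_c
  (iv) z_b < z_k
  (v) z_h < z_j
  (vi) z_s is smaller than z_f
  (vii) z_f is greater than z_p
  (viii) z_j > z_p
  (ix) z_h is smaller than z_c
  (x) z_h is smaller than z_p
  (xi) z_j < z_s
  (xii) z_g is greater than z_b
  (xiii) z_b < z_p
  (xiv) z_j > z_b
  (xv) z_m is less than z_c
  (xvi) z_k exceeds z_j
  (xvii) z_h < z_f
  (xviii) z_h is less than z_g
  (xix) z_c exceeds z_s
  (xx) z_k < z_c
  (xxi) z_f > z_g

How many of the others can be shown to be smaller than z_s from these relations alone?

4

The elements the relations force below z_s are z_h, z_b, z_p, z_j — no chain reaches any other.
That is 4.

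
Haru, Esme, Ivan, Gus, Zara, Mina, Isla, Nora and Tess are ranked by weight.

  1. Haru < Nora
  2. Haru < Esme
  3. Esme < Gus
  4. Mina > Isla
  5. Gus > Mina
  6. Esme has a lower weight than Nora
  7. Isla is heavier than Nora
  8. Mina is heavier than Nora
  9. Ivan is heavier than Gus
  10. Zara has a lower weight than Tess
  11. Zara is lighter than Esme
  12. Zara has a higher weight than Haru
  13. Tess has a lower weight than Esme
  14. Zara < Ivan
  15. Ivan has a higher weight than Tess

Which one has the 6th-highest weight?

Esme

Chaining the given pairs: Haru < Zara < Tess < Esme < Nora < Isla < Mina < Gus < Ivan.
The 6th largest is Esme.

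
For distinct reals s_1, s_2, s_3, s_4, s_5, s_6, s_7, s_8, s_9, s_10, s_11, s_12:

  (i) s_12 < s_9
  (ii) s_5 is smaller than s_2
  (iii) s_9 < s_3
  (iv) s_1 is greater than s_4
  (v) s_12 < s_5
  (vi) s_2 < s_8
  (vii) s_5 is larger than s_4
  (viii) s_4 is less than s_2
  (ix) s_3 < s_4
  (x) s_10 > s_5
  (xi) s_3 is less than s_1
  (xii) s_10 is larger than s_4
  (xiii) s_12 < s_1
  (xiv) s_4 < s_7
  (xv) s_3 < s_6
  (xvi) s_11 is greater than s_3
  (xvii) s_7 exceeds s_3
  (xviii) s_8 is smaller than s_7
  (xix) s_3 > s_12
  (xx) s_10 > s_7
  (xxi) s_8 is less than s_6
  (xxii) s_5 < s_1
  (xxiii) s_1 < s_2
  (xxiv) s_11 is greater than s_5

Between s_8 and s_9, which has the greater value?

Link the given pairs in sequence: s_9 < s_3; s_3 < s_4; s_4 < s_5; s_5 < s_1; s_1 < s_2; s_2 < s_8.
Chaining these gives s_9 < s_3 < s_4 < s_5 < s_1 < s_2 < s_8.
So s_9 < s_8; s_8 is the larger of the two.

s_8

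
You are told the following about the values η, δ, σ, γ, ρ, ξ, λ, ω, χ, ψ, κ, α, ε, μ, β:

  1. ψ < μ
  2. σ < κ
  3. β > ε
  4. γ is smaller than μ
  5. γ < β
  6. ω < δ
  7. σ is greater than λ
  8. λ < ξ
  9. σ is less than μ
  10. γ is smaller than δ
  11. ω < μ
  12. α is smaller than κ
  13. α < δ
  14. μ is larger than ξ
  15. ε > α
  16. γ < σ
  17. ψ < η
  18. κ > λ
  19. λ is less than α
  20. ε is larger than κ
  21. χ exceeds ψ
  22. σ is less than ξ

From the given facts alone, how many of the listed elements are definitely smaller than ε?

5

From ε the given relations immediately reach α, κ.
From those, λ, σ — 4 in total.
From those, γ — 5 in total.
Nothing else is reachable below ε; 5 in all.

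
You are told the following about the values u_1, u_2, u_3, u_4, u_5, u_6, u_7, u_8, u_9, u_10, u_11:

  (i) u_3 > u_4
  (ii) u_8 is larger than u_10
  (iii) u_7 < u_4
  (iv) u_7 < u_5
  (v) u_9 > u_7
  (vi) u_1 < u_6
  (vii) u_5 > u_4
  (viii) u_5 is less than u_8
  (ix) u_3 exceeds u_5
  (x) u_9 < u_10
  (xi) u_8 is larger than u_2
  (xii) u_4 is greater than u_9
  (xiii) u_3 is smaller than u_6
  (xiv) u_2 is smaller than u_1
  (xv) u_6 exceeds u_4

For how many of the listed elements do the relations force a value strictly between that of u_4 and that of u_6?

Chaining upward from u_4 reaches: u_5, u_3, u_8.
Chaining downward from u_6 reaches: u_2, u_7, u_9, u_5, u_1, u_3.
Strictly between u_4 and u_6 are those in both lists: u_5, u_3 — 2 elements.

2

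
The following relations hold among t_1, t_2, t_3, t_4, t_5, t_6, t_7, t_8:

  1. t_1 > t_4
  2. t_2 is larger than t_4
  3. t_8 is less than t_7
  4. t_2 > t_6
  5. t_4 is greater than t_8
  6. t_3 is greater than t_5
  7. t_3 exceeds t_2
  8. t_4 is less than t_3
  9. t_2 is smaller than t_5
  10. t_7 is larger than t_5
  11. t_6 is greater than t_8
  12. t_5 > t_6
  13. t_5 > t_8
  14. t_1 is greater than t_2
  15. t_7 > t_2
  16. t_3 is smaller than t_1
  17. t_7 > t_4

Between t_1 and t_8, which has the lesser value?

Following the relations from t_8: t_8 < t_6 < t_2 < t_5 < t_3 < t_1.
So t_8 < t_1; t_8 is the smaller of the two.

t_8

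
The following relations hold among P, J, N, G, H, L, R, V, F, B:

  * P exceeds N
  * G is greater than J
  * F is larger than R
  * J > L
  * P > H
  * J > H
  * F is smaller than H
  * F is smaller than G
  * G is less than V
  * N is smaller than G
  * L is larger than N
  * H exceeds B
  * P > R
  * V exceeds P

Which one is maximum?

Chaining downward from V: directly below it, G, P; then R, N, F, H, J; then B, L.
That covers every other element, and nothing is given above V, so V is the maximum.

V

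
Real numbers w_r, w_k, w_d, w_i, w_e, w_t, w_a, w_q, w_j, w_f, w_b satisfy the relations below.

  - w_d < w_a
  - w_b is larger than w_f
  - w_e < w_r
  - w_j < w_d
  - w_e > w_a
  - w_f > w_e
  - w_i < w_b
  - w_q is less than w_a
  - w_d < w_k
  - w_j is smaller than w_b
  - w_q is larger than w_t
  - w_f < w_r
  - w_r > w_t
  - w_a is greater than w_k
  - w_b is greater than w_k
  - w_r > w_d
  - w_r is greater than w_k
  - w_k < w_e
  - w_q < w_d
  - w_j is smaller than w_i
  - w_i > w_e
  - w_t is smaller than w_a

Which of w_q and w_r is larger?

Chaining the given relations: w_q < w_d < w_k < w_a < w_e < w_f < w_r.
So w_q < w_r; w_r is the larger of the two.

w_r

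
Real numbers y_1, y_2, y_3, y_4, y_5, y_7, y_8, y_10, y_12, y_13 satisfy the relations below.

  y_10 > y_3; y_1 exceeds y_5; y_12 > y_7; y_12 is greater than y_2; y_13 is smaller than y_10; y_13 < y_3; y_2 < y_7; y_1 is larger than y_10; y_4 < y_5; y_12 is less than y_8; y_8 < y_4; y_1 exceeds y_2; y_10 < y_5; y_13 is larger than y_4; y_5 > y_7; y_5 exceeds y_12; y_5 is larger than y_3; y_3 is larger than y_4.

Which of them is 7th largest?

Piecing the relations together gives one ordering: y_2 < y_7 < y_12 < y_8 < y_4 < y_13 < y_3 < y_10 < y_5 < y_1.
The 7th largest is y_8.

y_8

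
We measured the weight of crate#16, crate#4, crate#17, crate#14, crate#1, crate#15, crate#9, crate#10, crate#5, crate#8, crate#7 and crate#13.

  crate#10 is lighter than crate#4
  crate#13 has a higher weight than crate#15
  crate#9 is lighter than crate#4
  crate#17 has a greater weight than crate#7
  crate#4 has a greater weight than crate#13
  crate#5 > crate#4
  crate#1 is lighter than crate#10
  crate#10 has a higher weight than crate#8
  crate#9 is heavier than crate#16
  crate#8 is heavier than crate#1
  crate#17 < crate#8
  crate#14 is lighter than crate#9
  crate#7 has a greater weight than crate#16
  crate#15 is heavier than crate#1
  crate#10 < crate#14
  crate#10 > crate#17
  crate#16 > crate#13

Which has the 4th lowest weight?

Piecing the relations together gives one ordering: crate#1 < crate#15 < crate#13 < crate#16 < crate#7 < crate#17 < crate#8 < crate#10 < crate#14 < crate#9 < crate#4 < crate#5.
Counting 4 from the smallest end gives crate#16.

crate#16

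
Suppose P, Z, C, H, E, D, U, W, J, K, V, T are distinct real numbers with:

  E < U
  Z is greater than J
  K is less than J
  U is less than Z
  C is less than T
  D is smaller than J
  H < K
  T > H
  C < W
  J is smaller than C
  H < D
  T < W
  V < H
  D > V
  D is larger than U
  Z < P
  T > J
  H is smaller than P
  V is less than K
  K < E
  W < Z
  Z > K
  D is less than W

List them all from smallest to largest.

V < H < K < E < U < D < J < C < T < W < Z < P

The consecutive links are each given: V < H; H < K; K < E; E < U; U < D; D < J; J < C; C < T; T < W; W < Z; Z < P.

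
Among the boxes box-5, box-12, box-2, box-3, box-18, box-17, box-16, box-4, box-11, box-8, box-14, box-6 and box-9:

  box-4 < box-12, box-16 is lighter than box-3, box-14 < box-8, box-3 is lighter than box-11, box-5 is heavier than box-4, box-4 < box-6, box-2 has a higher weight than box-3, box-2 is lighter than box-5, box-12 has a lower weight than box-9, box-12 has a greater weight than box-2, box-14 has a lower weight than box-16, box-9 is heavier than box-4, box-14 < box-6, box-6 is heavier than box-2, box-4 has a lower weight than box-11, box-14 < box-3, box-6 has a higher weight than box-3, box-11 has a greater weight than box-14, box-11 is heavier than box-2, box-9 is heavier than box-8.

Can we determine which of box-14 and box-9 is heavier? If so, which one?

box-14 < box-16 and box-16 < box-3 give box-14 < box-3.
With box-3 < box-2: box-14 < box-16 < box-3 < box-2.
With box-2 < box-12: box-14 < box-16 < box-3 < box-2 < box-12.
Then box-12 < box-9 extends the chain to box-9.
So box-9 is heavier.

box-9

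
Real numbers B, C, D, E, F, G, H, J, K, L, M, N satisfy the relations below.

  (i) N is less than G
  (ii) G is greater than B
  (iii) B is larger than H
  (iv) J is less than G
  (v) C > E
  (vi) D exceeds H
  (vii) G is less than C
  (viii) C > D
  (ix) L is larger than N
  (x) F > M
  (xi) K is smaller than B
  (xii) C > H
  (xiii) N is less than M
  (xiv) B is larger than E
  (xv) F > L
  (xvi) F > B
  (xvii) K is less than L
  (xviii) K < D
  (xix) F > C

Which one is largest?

H is not greatest since H < B; K is not greatest since K < L; N is not greatest since N < L; E is not greatest since E < C; D is not greatest since D < C; L is not greatest since L < F; J is not greatest since J < G; M is not greatest since M < F; B is not greatest since B < G; G is not greatest since G < C; C is not greatest since C < F.
Only F has nothing above it, so F is the largest.

F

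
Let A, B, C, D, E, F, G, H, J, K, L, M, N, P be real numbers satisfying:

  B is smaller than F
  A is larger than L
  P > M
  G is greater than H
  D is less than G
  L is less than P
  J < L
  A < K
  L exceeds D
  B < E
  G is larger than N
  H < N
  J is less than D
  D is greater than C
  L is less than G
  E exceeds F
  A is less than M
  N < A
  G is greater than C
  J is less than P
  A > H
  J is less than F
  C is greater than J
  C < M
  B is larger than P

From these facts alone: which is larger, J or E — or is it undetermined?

J < C < D < L < A < M < P < B < F < E, by transitivity through C, D, L, A, M, P, B, F.
So E is larger.

E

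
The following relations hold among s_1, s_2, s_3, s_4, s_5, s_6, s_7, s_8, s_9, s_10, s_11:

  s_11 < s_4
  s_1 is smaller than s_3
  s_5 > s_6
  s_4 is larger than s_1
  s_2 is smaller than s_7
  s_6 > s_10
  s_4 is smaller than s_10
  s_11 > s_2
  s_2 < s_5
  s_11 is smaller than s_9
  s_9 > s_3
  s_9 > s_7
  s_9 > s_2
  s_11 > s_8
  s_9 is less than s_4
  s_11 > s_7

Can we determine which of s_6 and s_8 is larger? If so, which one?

s_6

Chaining the given relations: s_8 < s_11 < s_9 < s_4 < s_10 < s_6.
So s_6 is larger.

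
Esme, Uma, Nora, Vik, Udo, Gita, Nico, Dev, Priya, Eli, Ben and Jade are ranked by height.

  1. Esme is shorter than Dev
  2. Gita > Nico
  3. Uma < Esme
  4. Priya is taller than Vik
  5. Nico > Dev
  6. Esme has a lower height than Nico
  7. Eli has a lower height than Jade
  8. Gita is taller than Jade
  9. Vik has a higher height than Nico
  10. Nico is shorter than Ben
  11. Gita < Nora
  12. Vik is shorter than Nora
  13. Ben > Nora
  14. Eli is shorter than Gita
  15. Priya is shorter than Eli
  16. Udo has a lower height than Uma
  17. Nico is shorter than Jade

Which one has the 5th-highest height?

Piecing the relations together gives one ordering: Udo < Uma < Esme < Dev < Nico < Vik < Priya < Eli < Jade < Gita < Nora < Ben.
The 5th largest is Eli.

Eli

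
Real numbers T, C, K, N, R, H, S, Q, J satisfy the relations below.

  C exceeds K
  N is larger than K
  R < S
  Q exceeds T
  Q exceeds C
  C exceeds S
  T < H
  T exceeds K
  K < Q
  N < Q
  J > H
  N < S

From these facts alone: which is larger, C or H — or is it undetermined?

Following every chain through H: above H we get J; below H we get K, T.
C is not reached, and no chain runs the other way from C to H.
So the given relations leave the order of H and C undetermined.

undetermined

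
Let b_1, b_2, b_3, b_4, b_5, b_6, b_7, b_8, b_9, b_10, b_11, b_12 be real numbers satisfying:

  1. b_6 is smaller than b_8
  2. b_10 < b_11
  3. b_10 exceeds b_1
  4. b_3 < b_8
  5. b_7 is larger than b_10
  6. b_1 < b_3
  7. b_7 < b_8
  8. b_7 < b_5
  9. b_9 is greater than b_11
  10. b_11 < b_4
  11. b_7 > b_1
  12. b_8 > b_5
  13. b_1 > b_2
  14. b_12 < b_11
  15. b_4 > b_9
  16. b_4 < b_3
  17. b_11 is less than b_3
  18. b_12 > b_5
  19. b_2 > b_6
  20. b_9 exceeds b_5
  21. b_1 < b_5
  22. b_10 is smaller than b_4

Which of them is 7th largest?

b_5

The consecutive relations fix a unique order: b_6 < b_2 < b_1 < b_10 < b_7 < b_5 < b_12 < b_11 < b_9 < b_4 < b_3 < b_8.
The 7th largest is b_5.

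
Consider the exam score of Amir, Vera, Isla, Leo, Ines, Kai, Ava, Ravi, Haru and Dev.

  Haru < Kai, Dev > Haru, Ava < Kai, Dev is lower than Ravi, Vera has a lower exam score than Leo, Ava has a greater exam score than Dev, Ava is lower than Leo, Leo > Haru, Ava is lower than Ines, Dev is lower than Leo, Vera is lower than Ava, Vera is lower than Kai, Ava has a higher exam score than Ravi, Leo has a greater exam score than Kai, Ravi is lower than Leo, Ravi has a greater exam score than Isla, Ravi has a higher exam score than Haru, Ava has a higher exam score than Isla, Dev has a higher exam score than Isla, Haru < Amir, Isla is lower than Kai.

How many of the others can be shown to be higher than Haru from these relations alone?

Directly above Haru: Dev, Ravi, Amir, Kai, Leo.
One step further: Ava (6 so far).
One step further: Ines (7 so far).
No other element is forced above Haru by the given relations, so the count is 7.

7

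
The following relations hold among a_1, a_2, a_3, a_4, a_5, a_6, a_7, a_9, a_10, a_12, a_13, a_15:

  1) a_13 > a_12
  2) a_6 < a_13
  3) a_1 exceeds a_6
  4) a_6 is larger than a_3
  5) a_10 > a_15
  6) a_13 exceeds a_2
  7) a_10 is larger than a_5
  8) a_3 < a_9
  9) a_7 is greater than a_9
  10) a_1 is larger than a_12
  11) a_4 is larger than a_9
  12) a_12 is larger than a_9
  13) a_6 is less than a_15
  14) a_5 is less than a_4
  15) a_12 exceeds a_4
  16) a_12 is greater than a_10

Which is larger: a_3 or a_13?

a_13

Link the given pairs in sequence: a_3 < a_6; a_6 < a_15; a_15 < a_10; a_10 < a_12; a_12 < a_13.
Chaining these gives a_3 < a_6 < a_15 < a_10 < a_12 < a_13.
So a_3 < a_13; a_13 is the larger of the two.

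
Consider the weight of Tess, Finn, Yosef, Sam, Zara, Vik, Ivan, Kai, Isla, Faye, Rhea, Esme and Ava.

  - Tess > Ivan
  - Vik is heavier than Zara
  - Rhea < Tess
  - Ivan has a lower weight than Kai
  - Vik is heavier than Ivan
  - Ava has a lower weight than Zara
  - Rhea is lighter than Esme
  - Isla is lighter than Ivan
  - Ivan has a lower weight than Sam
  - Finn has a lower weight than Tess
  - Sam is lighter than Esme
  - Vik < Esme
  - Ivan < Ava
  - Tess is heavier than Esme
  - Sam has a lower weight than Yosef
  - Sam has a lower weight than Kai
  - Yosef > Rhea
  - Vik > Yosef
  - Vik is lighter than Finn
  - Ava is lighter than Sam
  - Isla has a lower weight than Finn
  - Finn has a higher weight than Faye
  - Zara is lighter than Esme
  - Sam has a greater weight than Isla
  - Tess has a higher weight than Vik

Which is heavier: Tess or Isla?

Tess

Isla < Ivan and Ivan < Ava give Isla < Ava.
With Ava < Zara: Isla < Ivan < Ava < Zara.
With Zara < Vik: Isla < Ivan < Ava < Zara < Vik.
Then Vik < Finn extends the chain to Finn.
Then Finn < Tess extends the chain to Tess.
So Isla < Tess; Tess is the heavier of the two.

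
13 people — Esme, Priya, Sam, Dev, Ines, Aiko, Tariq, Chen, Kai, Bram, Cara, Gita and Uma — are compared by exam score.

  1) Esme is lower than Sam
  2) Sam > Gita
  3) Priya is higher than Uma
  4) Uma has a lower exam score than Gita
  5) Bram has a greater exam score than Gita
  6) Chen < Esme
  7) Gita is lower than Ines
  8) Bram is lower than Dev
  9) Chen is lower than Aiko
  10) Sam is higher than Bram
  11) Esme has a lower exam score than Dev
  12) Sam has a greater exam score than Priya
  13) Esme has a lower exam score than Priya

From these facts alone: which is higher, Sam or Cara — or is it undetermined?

undetermined

Following every chain through Cara: nothing is chained to Cara.
Sam is not reached, and no chain runs the other way from Sam to Cara.
So the given relations leave the order of Cara and Sam undetermined.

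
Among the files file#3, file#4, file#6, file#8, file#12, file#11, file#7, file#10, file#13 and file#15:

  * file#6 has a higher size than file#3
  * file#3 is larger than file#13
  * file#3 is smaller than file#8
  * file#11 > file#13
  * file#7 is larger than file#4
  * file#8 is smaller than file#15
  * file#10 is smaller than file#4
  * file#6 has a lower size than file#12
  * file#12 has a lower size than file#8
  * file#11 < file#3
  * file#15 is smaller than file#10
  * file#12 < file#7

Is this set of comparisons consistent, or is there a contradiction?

consistent

The single ordering file#13 < file#11 < file#3 < file#6 < file#12 < file#8 < file#15 < file#10 < file#4 < file#7 satisfies every listed relation, so no contradiction arises.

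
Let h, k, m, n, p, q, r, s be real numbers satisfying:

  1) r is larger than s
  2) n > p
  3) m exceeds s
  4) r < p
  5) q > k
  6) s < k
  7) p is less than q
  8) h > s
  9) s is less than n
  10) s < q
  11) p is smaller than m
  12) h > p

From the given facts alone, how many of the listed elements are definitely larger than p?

From p the given relations immediately reach h, m, n, q.
Nothing else is reachable above p; 4 in all.

4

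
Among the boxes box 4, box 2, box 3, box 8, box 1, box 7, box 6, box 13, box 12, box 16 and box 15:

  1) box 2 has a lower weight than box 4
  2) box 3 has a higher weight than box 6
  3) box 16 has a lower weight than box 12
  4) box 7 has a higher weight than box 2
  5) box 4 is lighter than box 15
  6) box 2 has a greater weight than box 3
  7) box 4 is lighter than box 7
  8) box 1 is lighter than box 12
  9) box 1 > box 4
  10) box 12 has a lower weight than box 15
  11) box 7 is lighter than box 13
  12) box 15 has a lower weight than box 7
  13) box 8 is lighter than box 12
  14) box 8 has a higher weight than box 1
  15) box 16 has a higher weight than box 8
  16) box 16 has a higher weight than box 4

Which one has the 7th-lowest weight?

Chaining the given pairs: box 6 < box 3 < box 2 < box 4 < box 1 < box 8 < box 16 < box 12 < box 15 < box 7 < box 13.
Counting 7 from the smallest end gives box 16.

box 16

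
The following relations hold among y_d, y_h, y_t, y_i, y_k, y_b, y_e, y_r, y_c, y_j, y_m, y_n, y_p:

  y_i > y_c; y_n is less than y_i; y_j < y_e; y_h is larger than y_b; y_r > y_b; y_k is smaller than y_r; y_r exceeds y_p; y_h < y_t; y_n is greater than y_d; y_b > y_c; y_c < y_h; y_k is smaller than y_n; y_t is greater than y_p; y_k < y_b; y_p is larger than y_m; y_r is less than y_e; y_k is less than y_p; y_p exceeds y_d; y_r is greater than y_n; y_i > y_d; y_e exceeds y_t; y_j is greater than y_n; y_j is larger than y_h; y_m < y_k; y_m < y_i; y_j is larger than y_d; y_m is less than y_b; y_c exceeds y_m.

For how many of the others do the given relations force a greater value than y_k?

9

Directly above y_k: y_n, y_p, y_b, y_r.
One step further: y_h, y_i, y_t, y_j, y_e (9 so far).
Nothing else is reachable above y_k; 9 in all.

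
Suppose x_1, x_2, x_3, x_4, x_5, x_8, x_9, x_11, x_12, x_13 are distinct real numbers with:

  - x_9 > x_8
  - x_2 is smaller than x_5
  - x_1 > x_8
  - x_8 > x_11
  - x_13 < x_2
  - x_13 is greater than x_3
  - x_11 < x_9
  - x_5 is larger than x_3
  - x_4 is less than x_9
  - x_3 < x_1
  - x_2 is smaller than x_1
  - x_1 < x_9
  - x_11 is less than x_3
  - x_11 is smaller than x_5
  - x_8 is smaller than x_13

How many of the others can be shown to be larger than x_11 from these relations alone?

7

The elements the relations force above x_11 are x_8, x_3, x_13, x_2, x_5, x_1, x_9 — no chain reaches any other.
That is 7.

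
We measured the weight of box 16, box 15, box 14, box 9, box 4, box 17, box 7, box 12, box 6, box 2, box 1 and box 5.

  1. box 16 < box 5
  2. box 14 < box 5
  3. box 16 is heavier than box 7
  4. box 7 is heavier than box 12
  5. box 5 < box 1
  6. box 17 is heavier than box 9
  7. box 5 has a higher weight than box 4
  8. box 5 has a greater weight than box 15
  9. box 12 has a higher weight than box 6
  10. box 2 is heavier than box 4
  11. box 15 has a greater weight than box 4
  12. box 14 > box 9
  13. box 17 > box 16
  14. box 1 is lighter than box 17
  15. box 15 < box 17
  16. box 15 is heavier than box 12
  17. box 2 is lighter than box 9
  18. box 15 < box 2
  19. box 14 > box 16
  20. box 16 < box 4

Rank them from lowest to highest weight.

Nothing is placed below box 6, so it is least; from there box 6 < box 12; box 12 < box 7; box 7 < box 16; box 16 < box 4; box 4 < box 15; box 15 < box 2; box 2 < box 9; box 9 < box 14; box 14 < box 5; box 5 < box 1; box 1 < box 17, each given directly.

box 6 < box 12 < box 7 < box 16 < box 4 < box 15 < box 2 < box 9 < box 14 < box 5 < box 1 < box 17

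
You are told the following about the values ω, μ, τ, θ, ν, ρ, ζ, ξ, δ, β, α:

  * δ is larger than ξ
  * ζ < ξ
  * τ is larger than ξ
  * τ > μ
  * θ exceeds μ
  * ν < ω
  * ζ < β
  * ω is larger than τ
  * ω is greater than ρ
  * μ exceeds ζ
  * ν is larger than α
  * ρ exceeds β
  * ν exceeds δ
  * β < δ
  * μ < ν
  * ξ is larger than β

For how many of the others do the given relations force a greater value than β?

6

The elements the relations force above β are ρ, ξ, δ, τ, ν, ω — no chain reaches any other.
That is 6.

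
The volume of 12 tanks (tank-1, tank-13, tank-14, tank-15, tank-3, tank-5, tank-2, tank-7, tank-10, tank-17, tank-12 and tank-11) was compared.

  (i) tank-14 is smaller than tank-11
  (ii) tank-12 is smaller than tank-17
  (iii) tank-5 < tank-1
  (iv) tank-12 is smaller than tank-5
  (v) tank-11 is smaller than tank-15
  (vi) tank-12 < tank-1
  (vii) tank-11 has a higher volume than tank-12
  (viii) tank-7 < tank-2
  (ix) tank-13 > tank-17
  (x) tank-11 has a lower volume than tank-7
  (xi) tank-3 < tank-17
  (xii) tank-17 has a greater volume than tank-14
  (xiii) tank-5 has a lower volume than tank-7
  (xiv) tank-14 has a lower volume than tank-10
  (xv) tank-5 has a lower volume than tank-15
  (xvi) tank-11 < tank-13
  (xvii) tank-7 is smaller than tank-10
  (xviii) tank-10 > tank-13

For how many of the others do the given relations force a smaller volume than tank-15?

4

The elements the relations force below tank-15 are tank-14, tank-12, tank-11, tank-5 — no chain reaches any other.
That is 4.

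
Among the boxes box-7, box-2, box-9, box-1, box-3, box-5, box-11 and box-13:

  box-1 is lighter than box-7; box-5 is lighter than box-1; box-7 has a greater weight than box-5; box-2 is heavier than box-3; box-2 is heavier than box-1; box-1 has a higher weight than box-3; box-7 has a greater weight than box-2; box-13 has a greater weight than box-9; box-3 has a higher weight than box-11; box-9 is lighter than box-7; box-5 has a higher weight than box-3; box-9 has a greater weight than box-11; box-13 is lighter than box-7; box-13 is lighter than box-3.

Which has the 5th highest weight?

The consecutive relations fix a unique order: box-11 < box-9 < box-13 < box-3 < box-5 < box-1 < box-2 < box-7.
The 5th largest is box-3.

box-3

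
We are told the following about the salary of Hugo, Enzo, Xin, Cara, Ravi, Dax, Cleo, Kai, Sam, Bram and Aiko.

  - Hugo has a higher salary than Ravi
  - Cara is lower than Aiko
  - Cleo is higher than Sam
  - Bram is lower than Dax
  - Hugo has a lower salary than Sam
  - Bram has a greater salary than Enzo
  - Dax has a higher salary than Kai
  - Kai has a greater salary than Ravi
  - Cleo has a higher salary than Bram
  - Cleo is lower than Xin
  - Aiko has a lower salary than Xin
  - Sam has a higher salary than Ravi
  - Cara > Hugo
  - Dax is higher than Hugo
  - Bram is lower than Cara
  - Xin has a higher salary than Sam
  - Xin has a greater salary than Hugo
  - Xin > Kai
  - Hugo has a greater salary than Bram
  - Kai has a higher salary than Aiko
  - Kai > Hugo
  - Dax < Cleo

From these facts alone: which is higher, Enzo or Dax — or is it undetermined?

Dax

Enzo < Bram < Hugo < Cara < Aiko < Kai < Dax, by transitivity through Bram, Hugo, Cara, Aiko, Kai.
So Dax is higher.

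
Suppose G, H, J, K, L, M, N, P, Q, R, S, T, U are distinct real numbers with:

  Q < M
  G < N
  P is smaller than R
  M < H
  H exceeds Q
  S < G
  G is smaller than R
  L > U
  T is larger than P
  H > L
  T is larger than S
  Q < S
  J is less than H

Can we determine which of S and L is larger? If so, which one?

Following every chain through S: above S we get G, N, T, R; below S we get Q.
L is not reached, and no chain runs the other way from L to S.
So the given relations leave the order of S and L undetermined.

undetermined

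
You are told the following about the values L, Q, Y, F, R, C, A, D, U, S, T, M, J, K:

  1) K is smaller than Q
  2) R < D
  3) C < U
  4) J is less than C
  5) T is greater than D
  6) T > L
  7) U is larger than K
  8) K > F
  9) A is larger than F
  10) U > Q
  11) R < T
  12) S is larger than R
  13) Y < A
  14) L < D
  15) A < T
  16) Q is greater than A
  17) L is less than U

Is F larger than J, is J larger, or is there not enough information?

undetermined

Following every chain through J: above J we get C, U.
F is not reached, and no chain runs the other way from F to J.
So the given relations leave the order of J and F undetermined.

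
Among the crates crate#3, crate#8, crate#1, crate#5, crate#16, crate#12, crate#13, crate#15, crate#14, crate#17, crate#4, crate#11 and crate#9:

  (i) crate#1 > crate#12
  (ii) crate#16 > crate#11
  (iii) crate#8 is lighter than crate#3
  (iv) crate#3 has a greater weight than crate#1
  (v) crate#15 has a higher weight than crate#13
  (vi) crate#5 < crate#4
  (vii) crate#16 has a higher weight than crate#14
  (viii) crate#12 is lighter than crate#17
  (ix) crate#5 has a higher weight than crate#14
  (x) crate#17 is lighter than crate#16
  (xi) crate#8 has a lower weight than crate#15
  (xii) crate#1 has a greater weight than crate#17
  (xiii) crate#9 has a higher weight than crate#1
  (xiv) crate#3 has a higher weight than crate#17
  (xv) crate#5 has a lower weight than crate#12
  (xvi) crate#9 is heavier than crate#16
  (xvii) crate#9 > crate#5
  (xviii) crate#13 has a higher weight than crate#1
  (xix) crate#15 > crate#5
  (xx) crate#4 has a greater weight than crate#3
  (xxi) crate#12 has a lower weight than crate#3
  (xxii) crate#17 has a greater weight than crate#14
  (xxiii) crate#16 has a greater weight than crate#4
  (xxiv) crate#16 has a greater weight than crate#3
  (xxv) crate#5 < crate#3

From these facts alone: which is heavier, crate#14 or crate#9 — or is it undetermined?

The relevant relations are crate#14 < crate#5; crate#5 < crate#12; crate#12 < crate#17; crate#17 < crate#1; crate#1 < crate#3; crate#3 < crate#4; crate#4 < crate#16; crate#16 < crate#9.
Chaining these gives crate#14 < crate#5 < crate#12 < crate#17 < crate#1 < crate#3 < crate#4 < crate#16 < crate#9.
So crate#9 is heavier.

crate#9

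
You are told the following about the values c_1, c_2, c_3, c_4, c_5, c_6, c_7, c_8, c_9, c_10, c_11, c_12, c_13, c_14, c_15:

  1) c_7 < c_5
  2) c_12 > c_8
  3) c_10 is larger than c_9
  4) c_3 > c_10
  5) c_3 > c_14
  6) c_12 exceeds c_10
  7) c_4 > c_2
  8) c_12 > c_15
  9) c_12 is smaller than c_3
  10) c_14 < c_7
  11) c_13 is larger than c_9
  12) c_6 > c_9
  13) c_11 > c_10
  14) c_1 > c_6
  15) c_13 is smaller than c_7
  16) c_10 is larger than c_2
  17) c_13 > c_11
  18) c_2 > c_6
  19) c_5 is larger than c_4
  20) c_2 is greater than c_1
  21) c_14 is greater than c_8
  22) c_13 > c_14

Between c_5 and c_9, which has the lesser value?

c_9

The relevant relations are c_9 < c_6; c_6 < c_1; c_1 < c_2; c_2 < c_10; c_10 < c_11; c_11 < c_13; c_13 < c_7; c_7 < c_5.
Together: c_9 < c_6 < c_1 < c_2 < c_10 < c_11 < c_13 < c_7 < c_5.
So c_9 < c_5; c_9 is the smaller of the two.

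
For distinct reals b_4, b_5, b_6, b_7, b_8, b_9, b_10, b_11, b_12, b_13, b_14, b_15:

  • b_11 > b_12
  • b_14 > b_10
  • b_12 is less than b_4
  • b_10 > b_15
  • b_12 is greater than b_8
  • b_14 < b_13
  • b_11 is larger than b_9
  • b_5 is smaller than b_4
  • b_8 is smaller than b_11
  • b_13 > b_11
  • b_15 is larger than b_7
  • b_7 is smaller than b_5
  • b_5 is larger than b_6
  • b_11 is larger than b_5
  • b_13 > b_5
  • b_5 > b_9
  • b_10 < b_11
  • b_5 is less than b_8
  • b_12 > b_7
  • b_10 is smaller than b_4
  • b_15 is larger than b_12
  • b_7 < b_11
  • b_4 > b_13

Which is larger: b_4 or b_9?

b_4

Following the relations from b_9: b_9 < b_5 < b_8 < b_12 < b_15 < b_10 < b_11 < b_13 < b_4.
So b_9 < b_4; b_4 is the larger of the two.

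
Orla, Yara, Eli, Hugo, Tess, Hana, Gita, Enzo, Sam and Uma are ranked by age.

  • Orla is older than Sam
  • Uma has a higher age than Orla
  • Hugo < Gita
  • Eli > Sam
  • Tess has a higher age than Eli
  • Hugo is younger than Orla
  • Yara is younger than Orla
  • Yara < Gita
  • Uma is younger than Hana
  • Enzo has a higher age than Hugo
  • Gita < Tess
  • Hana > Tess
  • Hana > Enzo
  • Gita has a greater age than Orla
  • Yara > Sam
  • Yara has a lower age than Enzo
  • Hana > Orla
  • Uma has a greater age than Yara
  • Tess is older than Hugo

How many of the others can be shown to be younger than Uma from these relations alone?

4

From Uma the given relations immediately reach Yara, Orla.
From those, Sam, Hugo — 4 in total.
Nothing else is reachable below Uma; 4 in all.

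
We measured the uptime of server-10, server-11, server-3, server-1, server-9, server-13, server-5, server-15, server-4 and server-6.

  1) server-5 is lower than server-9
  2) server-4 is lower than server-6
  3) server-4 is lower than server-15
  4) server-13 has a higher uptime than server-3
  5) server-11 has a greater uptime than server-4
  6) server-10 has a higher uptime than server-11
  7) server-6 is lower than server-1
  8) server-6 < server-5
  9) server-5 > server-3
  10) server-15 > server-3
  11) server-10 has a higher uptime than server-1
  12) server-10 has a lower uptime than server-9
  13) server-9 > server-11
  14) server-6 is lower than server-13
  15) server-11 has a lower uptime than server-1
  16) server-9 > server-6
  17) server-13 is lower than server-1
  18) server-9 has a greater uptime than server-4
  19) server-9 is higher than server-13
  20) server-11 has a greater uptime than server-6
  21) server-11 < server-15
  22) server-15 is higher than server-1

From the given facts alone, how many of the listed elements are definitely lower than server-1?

Directly below server-1: server-6, server-11, server-13.
One step further: server-4, server-3 (5 so far).
No other element is forced below server-1 by the given relations, so the count is 5.

5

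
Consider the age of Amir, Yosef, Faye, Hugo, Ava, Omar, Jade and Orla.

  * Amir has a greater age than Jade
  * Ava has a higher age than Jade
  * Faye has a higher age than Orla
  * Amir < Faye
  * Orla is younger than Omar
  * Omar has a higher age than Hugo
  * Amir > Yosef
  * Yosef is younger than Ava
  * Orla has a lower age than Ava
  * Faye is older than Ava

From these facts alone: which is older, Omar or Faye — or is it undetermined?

Following every chain through Faye: below Faye we get Orla, Yosef, Jade, Amir, Ava.
Omar is not reached, and no chain runs the other way from Omar to Faye.
So the given relations leave the order of Faye and Omar undetermined.

undetermined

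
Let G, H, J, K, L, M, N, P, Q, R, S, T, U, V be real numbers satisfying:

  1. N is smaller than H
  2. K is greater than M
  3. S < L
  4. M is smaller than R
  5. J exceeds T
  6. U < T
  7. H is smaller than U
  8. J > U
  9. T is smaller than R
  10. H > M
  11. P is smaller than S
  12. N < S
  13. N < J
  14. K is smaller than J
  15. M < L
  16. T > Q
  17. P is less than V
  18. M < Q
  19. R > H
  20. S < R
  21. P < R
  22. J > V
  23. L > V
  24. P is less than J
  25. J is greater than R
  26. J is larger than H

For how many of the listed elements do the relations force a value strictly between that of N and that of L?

1

The relations place N below L. An element lies strictly between them when it is forced above N and also forced below L.
Above N: {H, S, U, T, R, J}. Below L: {M, P, S, V}.
Intersection: {S} — 1.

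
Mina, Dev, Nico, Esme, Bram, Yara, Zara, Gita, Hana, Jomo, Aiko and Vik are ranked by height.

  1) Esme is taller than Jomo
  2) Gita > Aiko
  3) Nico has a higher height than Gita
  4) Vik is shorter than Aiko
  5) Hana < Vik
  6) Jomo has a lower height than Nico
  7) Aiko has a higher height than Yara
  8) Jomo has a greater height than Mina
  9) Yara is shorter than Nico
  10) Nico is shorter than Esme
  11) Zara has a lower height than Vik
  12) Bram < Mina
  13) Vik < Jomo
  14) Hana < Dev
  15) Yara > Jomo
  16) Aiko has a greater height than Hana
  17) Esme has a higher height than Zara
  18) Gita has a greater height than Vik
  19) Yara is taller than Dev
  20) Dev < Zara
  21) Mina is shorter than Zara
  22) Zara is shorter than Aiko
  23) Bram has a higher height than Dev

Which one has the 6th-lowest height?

Chaining the given pairs: Hana < Dev < Bram < Mina < Zara < Vik < Jomo < Yara < Aiko < Gita < Nico < Esme.
The 6th smallest is Vik.

Vik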